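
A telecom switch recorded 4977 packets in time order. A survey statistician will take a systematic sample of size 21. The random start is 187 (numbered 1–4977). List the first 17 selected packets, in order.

k = N/n = 4977/21 = 237
packet 1: 187
packet 2: 187 + 237 = 424
packet 3: 424 + 237 = 661
packet 4: 661 + 237 = 898
packet 5: 898 + 237 = 1135
packet 6: 1135 + 237 = 1372
packet 7: 1372 + 237 = 1609
packet 8: 1609 + 237 = 1846
packet 9: 1846 + 237 = 2083
packet 10: 2083 + 237 = 2320
packet 11: 2320 + 237 = 2557
packet 12: 2557 + 237 = 2794
packet 13: 2794 + 237 = 3031
packet 14: 3031 + 237 = 3268
packet 15: 3268 + 237 = 3505
packet 16: 3505 + 237 = 3742
packet 17: 3742 + 237 = 3979

187, 424, 661, 898, 1135, 1372, 1609, 1846, 2083, 2320, 2557, 2794, 3031, 3268, 3505, 3742, 3979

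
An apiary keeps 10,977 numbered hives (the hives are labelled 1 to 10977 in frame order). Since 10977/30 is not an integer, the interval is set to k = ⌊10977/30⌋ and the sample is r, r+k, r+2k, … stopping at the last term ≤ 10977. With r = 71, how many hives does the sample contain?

k = ⌊10977/30⌋ = 365
Achieved size = ⌊(10977 − 71)/365⌋ + 1 = ⌊10906/365⌋ + 1 = 29 + 1 = 30
(last selection: 71 + 29×365 = 10656 ≤ 10977; next would be 11021 > 10977)

30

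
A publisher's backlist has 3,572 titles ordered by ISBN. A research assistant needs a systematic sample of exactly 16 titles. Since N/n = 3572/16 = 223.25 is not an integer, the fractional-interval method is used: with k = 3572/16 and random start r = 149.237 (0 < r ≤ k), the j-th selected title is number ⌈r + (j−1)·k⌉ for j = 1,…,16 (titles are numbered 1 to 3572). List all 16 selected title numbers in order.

150, 373, 596, 819, 1043, 1266, 1489, 1712, 1936, 2159, 2382, 2605, 2829, 3052, 3275, 3498

j=1: r + 0k = 149.237 → ⌈·⌉ = 150
j=2: r + 1k = 372.487 → ⌈·⌉ = 373
j=3: r + 2k = 595.737 → ⌈·⌉ = 596
j=4: r + 3k = 818.987 → ⌈·⌉ = 819
j=5: r + 4k = 1042.237 → ⌈·⌉ = 1043
j=6: r + 5k = 1265.487 → ⌈·⌉ = 1266
j=7: r + 6k = 1488.737 → ⌈·⌉ = 1489
j=8: r + 7k = 1711.987 → ⌈·⌉ = 1712
j=9: r + 8k = 1935.237 → ⌈·⌉ = 1936
j=10: r + 9k = 2158.487 → ⌈·⌉ = 2159
j=11: r + 10k = 2381.737 → ⌈·⌉ = 2382
j=12: r + 11k = 2604.987 → ⌈·⌉ = 2605
j=13: r + 12k = 2828.237 → ⌈·⌉ = 2829
j=14: r + 13k = 3051.487 → ⌈·⌉ = 3052
j=15: r + 14k = 3274.737 → ⌈·⌉ = 3275
j=16: r + 15k = 3497.987 → ⌈·⌉ = 3498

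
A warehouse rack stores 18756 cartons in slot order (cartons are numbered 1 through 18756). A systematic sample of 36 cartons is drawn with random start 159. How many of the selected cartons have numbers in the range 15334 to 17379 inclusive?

4

k = 18756/36 = 521
First selection ≥ 15334: 159 + ⌈(15334−159)/521⌉·521 = 159 + 30×521 = 15789
Last selection ≤ 17379: 159 + ⌊(17379−159)/521⌋·521 = 159 + 33×521 = 17352
Count = 33 − 30 + 1 = 4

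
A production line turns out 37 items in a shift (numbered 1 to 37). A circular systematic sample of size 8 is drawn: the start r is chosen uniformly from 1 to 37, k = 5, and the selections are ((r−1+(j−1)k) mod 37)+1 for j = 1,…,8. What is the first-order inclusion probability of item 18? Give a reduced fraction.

8/37

For each position j, as r ranges over 1…37 the j-th selection hits every item exactly once, so item 18 is selected for exactly 8 of the 37 starts.
Inclusion probability = 8/37.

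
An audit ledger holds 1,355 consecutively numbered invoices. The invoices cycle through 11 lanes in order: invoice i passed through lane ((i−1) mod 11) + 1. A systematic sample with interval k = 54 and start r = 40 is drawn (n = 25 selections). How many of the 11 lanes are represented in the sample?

Consecutive selections differ by k = 54, so their lane numbers differ by 54 mod 11 = 10.
gcd(54, 11) = 1, so the sample visits 11/1 = 11 distinct residues mod 11.
Start 40 is lane 7; the lanes hit are 1, 2, 3, 4, 5, 6, 7, 8, 9, 10, 11.

11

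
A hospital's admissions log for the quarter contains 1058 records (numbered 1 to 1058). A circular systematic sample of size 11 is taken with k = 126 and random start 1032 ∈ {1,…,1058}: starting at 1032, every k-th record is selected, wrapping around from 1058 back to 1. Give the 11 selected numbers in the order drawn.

1032, 100, 226, 352, 478, 604, 730, 856, 982, 50, 176

Selection 1: 1032
Selection 2: 1032 + 126 = 1158 → 1158 − 1058 = 100
Selection 3: 100 + 126 = 226
Selection 4: 226 + 126 = 352
Selection 5: 352 + 126 = 478
Selection 6: 478 + 126 = 604
Selection 7: 604 + 126 = 730
Selection 8: 730 + 126 = 856
Selection 9: 856 + 126 = 982
Selection 10: 982 + 126 = 1108 → 1108 − 1058 = 50
Selection 11: 50 + 126 = 176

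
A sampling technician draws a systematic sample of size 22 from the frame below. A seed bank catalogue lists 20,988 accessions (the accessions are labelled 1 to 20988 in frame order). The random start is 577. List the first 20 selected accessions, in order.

k = N/n = 20988/22 = 954
accession 1: 577
accession 2: 577 + 954 = 1531
accession 3: 1531 + 954 = 2485
accession 4: 2485 + 954 = 3439
accession 5: 3439 + 954 = 4393
accession 6: 4393 + 954 = 5347
accession 7: 5347 + 954 = 6301
accession 8: 6301 + 954 = 7255
accession 9: 7255 + 954 = 8209
accession 10: 8209 + 954 = 9163
accession 11: 9163 + 954 = 10117
accession 12: 10117 + 954 = 11071
accession 13: 11071 + 954 = 12025
accession 14: 12025 + 954 = 12979
accession 15: 12979 + 954 = 13933
accession 16: 13933 + 954 = 14887
accession 17: 14887 + 954 = 15841
accession 18: 15841 + 954 = 16795
accession 19: 16795 + 954 = 17749
accession 20: 17749 + 954 = 18703

577, 1531, 2485, 3439, 4393, 5347, 6301, 7255, 8209, 9163, 10117, 11071, 12025, 12979, 13933, 14887, 15841, 16795, 17749, 18703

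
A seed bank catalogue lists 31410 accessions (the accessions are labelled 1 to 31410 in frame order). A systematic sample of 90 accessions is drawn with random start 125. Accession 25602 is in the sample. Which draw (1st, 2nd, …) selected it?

k = 31410/90 = 349
position = (25602 − 125)/349 + 1 = 25477/349 + 1 = 73 + 1 = 74

74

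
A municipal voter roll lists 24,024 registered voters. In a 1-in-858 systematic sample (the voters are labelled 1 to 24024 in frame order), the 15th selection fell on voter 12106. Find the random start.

k = 858
r = 12106 − (15−1)×858 = 12106 − 12012 = 94

94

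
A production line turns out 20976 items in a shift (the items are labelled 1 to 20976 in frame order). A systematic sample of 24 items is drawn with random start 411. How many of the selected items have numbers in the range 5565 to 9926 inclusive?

k = 20976/24 = 874
First selection ≥ 5565: 411 + ⌈(5565−411)/874⌉·874 = 411 + 6×874 = 5655
Last selection ≤ 9926: 411 + ⌊(9926−411)/874⌋·874 = 411 + 10×874 = 9151
Count = 10 − 6 + 1 = 5

5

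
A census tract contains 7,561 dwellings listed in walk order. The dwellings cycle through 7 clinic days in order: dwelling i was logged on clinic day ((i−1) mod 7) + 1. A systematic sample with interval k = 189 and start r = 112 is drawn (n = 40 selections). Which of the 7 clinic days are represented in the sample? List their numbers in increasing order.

7

Consecutive selections differ by k = 189, so their clinic day numbers differ by 189 mod 7 = 0.
gcd(189, 7) = 7, so the sample visits 7/7 = 1 distinct residues mod 7.
Start 112 is clinic day 7; the clinic days hit are 7.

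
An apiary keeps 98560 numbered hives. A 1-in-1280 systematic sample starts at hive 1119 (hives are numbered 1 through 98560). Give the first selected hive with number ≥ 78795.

k = 1280
Steps past start: ⌈(78795 − 1119)/1280⌉ = ⌈77676/1280⌉ = 61
Selected hive: 1119 + 61×1280 = 79199

79199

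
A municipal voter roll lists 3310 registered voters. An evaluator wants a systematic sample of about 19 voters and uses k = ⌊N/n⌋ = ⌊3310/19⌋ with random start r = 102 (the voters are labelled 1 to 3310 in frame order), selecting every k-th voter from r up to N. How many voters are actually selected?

k = ⌊3310/19⌋ = 174
Achieved size = ⌊(3310 − 102)/174⌋ + 1 = ⌊3208/174⌋ + 1 = 18 + 1 = 19
(last selection: 102 + 18×174 = 3234 ≤ 3310; next would be 3408 > 3310)

19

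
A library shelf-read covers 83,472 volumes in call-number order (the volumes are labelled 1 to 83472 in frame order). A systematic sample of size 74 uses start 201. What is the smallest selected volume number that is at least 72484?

k = 83472/74 = 1128
Steps past start: ⌈(72484 − 201)/1128⌉ = ⌈72283/1128⌉ = 65
Selected volume: 201 + 65×1128 = 73521

73521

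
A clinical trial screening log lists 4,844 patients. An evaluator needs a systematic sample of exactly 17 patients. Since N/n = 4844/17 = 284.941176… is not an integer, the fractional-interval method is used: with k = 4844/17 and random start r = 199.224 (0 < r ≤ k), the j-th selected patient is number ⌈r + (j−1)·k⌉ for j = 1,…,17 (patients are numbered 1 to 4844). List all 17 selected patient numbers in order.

j=1: r + 0k = 199.224 → ⌈·⌉ = 200
j=2: r + 1k = 484.165176… → ⌈·⌉ = 485
j=3: r + 2k = 769.106352… → ⌈·⌉ = 770
j=4: r + 3k = 1054.047529… → ⌈·⌉ = 1055
j=5: r + 4k = 1338.988705… → ⌈·⌉ = 1339
j=6: r + 5k = 1623.929882… → ⌈·⌉ = 1624
j=7: r + 6k = 1908.871058… → ⌈·⌉ = 1909
j=8: r + 7k = 2193.812235… → ⌈·⌉ = 2194
j=9: r + 8k = 2478.753411… → ⌈·⌉ = 2479
j=10: r + 9k = 2763.694588… → ⌈·⌉ = 2764
j=11: r + 10k = 3048.635764… → ⌈·⌉ = 3049
j=12: r + 11k = 3333.576941… → ⌈·⌉ = 3334
j=13: r + 12k = 3618.518117… → ⌈·⌉ = 3619
j=14: r + 13k = 3903.459294… → ⌈·⌉ = 3904
j=15: r + 14k = 4188.400470… → ⌈·⌉ = 4189
j=16: r + 15k = 4473.341647… → ⌈·⌉ = 4474
j=17: r + 16k = 4758.282823… → ⌈·⌉ = 4759

200, 485, 770, 1055, 1339, 1624, 1909, 2194, 2479, 2764, 3049, 3334, 3619, 3904, 4189, 4474, 4759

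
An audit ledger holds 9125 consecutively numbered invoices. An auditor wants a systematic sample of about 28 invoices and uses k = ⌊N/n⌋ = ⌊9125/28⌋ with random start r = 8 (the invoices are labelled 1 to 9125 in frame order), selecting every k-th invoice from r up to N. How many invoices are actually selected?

29

k = ⌊9125/28⌋ = 325
Achieved size = ⌊(9125 − 8)/325⌋ + 1 = ⌊9117/325⌋ + 1 = 28 + 1 = 29
(last selection: 8 + 28×325 = 9108 ≤ 9125; next would be 9433 > 9125)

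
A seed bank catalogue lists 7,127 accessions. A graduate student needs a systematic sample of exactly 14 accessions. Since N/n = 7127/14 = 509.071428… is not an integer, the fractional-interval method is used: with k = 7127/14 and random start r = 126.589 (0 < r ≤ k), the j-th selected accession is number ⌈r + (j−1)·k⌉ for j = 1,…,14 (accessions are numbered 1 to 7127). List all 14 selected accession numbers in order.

j=1: r + 0k = 126.589 → ⌈·⌉ = 127
j=2: r + 1k = 635.660428… → ⌈·⌉ = 636
j=3: r + 2k = 1144.731857… → ⌈·⌉ = 1145
j=4: r + 3k = 1653.803285… → ⌈·⌉ = 1654
j=5: r + 4k = 2162.874714… → ⌈·⌉ = 2163
j=6: r + 5k = 2671.946142… → ⌈·⌉ = 2672
j=7: r + 6k = 3181.017571… → ⌈·⌉ = 3182
j=8: r + 7k = 3690.089 → ⌈·⌉ = 3691
j=9: r + 8k = 4199.160428… → ⌈·⌉ = 4200
j=10: r + 9k = 4708.231857… → ⌈·⌉ = 4709
j=11: r + 10k = 5217.303285… → ⌈·⌉ = 5218
j=12: r + 11k = 5726.374714… → ⌈·⌉ = 5727
j=13: r + 12k = 6235.446142… → ⌈·⌉ = 6236
j=14: r + 13k = 6744.517571… → ⌈·⌉ = 6745

127, 636, 1145, 1654, 2163, 2672, 3182, 3691, 4200, 4709, 5218, 5727, 6236, 6745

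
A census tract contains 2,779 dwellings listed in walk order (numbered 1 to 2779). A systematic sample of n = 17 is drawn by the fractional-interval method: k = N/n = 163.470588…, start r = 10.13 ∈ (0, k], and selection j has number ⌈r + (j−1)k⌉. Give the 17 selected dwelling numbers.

11, 174, 338, 501, 665, 828, 991, 1155, 1318, 1482, 1645, 1809, 1972, 2136, 2299, 2463, 2626

j=1: r + 0k = 10.13 → ⌈·⌉ = 11
j=2: r + 1k = 173.600588… → ⌈·⌉ = 174
j=3: r + 2k = 337.071176… → ⌈·⌉ = 338
j=4: r + 3k = 500.541764… → ⌈·⌉ = 501
j=5: r + 4k = 664.012352… → ⌈·⌉ = 665
j=6: r + 5k = 827.482941… → ⌈·⌉ = 828
j=7: r + 6k = 990.953529… → ⌈·⌉ = 991
j=8: r + 7k = 1154.424117… → ⌈·⌉ = 1155
j=9: r + 8k = 1317.894705… → ⌈·⌉ = 1318
j=10: r + 9k = 1481.365294… → ⌈·⌉ = 1482
j=11: r + 10k = 1644.835882… → ⌈·⌉ = 1645
j=12: r + 11k = 1808.306470… → ⌈·⌉ = 1809
j=13: r + 12k = 1971.777058… → ⌈·⌉ = 1972
j=14: r + 13k = 2135.247647… → ⌈·⌉ = 2136
j=15: r + 14k = 2298.718235… → ⌈·⌉ = 2299
j=16: r + 15k = 2462.188823… → ⌈·⌉ = 2463
j=17: r + 16k = 2625.659411… → ⌈·⌉ = 2626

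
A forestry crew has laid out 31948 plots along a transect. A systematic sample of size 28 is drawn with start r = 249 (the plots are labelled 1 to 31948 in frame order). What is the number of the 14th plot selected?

k = 31948/28 = 1141
14th selection = r + (14−1)·k = 249 + 13×1141 = 249 + 14833 = 15082

15082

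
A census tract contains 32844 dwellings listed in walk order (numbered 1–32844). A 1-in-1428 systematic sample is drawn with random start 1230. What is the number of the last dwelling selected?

k = 1428
23rd selection = r + (23−1)·k = 1230 + 22×1428 = 1230 + 31416 = 32646

32646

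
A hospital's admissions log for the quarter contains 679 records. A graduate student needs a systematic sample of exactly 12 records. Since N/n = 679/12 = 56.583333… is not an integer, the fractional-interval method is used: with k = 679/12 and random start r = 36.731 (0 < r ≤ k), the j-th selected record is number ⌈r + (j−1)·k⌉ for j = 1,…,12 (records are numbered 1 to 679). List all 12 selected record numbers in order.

37, 94, 150, 207, 264, 320, 377, 433, 490, 546, 603, 660

j=1: r + 0k = 36.731 → ⌈·⌉ = 37
j=2: r + 1k = 93.314333… → ⌈·⌉ = 94
j=3: r + 2k = 149.897666… → ⌈·⌉ = 150
j=4: r + 3k = 206.481 → ⌈·⌉ = 207
j=5: r + 4k = 263.064333… → ⌈·⌉ = 264
j=6: r + 5k = 319.647666… → ⌈·⌉ = 320
j=7: r + 6k = 376.231 → ⌈·⌉ = 377
j=8: r + 7k = 432.814333… → ⌈·⌉ = 433
j=9: r + 8k = 489.397666… → ⌈·⌉ = 490
j=10: r + 9k = 545.981 → ⌈·⌉ = 546
j=11: r + 10k = 602.564333… → ⌈·⌉ = 603
j=12: r + 11k = 659.147666… → ⌈·⌉ = 660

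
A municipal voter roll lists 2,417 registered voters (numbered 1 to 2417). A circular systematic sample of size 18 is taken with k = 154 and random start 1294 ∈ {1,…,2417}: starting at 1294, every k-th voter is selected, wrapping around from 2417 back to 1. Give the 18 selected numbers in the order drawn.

Selection 1: 1294
Selection 2: 1294 + 154 = 1448
Selection 3: 1448 + 154 = 1602
Selection 4: 1602 + 154 = 1756
Selection 5: 1756 + 154 = 1910
Selection 6: 1910 + 154 = 2064
Selection 7: 2064 + 154 = 2218
Selection 8: 2218 + 154 = 2372
Selection 9: 2372 + 154 = 2526 → 2526 − 2417 = 109
Selection 10: 109 + 154 = 263
Selection 11: 263 + 154 = 417
Selection 12: 417 + 154 = 571
Selection 13: 571 + 154 = 725
Selection 14: 725 + 154 = 879
Selection 15: 879 + 154 = 1033
Selection 16: 1033 + 154 = 1187
Selection 17: 1187 + 154 = 1341
Selection 18: 1341 + 154 = 1495

1294, 1448, 1602, 1756, 1910, 2064, 2218, 2372, 109, 263, 417, 571, 725, 879, 1033, 1187, 1341, 1495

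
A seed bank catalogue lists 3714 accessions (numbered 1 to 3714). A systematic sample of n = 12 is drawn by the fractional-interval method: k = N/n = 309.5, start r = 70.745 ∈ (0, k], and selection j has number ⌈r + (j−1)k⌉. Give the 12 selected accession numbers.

j=1: r + 0k = 70.745 → ⌈·⌉ = 71
j=2: r + 1k = 380.245 → ⌈·⌉ = 381
j=3: r + 2k = 689.745 → ⌈·⌉ = 690
j=4: r + 3k = 999.245 → ⌈·⌉ = 1000
j=5: r + 4k = 1308.745 → ⌈·⌉ = 1309
j=6: r + 5k = 1618.245 → ⌈·⌉ = 1619
j=7: r + 6k = 1927.745 → ⌈·⌉ = 1928
j=8: r + 7k = 2237.245 → ⌈·⌉ = 2238
j=9: r + 8k = 2546.745 → ⌈·⌉ = 2547
j=10: r + 9k = 2856.245 → ⌈·⌉ = 2857
j=11: r + 10k = 3165.745 → ⌈·⌉ = 3166
j=12: r + 11k = 3475.245 → ⌈·⌉ = 3476

71, 381, 690, 1000, 1309, 1619, 1928, 2238, 2547, 2857, 3166, 3476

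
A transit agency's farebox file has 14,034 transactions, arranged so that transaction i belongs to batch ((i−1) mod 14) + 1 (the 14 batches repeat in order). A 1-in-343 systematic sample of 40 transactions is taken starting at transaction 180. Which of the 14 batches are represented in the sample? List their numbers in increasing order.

5, 12

Consecutive selections differ by k = 343, so their batch numbers differ by 343 mod 14 = 7.
gcd(343, 14) = 7, so the sample visits 14/7 = 2 distinct residues mod 14.
Start 180 is batch 12; the batches hit are 5, 12.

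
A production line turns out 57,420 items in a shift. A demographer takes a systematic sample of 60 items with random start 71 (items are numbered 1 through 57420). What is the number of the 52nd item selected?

k = 57420/60 = 957
52nd selection = r + (52−1)·k = 71 + 51×957 = 71 + 48807 = 48878

48878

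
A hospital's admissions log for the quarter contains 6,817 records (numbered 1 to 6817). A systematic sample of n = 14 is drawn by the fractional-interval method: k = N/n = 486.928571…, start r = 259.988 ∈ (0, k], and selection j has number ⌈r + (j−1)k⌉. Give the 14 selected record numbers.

260, 747, 1234, 1721, 2208, 2695, 3182, 3669, 4156, 4643, 5130, 5617, 6104, 6591

j=1: r + 0k = 259.988 → ⌈·⌉ = 260
j=2: r + 1k = 746.916571… → ⌈·⌉ = 747
j=3: r + 2k = 1233.845142… → ⌈·⌉ = 1234
j=4: r + 3k = 1720.773714… → ⌈·⌉ = 1721
j=5: r + 4k = 2207.702285… → ⌈·⌉ = 2208
j=6: r + 5k = 2694.630857… → ⌈·⌉ = 2695
j=7: r + 6k = 3181.559428… → ⌈·⌉ = 3182
j=8: r + 7k = 3668.488 → ⌈·⌉ = 3669
j=9: r + 8k = 4155.416571… → ⌈·⌉ = 4156
j=10: r + 9k = 4642.345142… → ⌈·⌉ = 4643
j=11: r + 10k = 5129.273714… → ⌈·⌉ = 5130
j=12: r + 11k = 5616.202285… → ⌈·⌉ = 5617
j=13: r + 12k = 6103.130857… → ⌈·⌉ = 6104
j=14: r + 13k = 6590.059428… → ⌈·⌉ = 6591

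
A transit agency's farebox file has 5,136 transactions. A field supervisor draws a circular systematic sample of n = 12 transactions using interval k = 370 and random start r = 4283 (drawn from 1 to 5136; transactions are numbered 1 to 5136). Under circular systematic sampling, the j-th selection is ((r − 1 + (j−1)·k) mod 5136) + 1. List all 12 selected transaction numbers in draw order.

Selection 1: 4283
Selection 2: 4283 + 370 = 4653
Selection 3: 4653 + 370 = 5023
Selection 4: 5023 + 370 = 5393 → 5393 − 5136 = 257
Selection 5: 257 + 370 = 627
Selection 6: 627 + 370 = 997
Selection 7: 997 + 370 = 1367
Selection 8: 1367 + 370 = 1737
Selection 9: 1737 + 370 = 2107
Selection 10: 2107 + 370 = 2477
Selection 11: 2477 + 370 = 2847
Selection 12: 2847 + 370 = 3217

4283, 4653, 5023, 257, 627, 997, 1367, 1737, 2107, 2477, 2847, 3217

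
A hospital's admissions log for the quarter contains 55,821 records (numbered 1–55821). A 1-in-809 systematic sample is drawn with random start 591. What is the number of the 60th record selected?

48322

k = 809
60th selection = r + (60−1)·k = 591 + 59×809 = 591 + 47731 = 48322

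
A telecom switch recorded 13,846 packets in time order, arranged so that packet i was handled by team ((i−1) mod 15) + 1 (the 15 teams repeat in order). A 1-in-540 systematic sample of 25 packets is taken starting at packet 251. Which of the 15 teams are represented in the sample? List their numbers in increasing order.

11

Consecutive selections differ by k = 540, so their team numbers differ by 540 mod 15 = 0.
gcd(540, 15) = 15, so the sample visits 15/15 = 1 distinct residues mod 15.
Start 251 is team 11; the teams hit are 11.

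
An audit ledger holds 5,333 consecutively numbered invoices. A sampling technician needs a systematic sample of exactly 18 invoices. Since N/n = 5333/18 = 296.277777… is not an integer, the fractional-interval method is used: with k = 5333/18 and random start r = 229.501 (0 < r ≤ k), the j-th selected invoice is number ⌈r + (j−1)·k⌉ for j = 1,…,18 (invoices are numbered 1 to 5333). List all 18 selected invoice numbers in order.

j=1: r + 0k = 229.501 → ⌈·⌉ = 230
j=2: r + 1k = 525.778777… → ⌈·⌉ = 526
j=3: r + 2k = 822.056555… → ⌈·⌉ = 823
j=4: r + 3k = 1118.334333… → ⌈·⌉ = 1119
j=5: r + 4k = 1414.612111… → ⌈·⌉ = 1415
j=6: r + 5k = 1710.889888… → ⌈·⌉ = 1711
j=7: r + 6k = 2007.167666… → ⌈·⌉ = 2008
j=8: r + 7k = 2303.445444… → ⌈·⌉ = 2304
j=9: r + 8k = 2599.723222… → ⌈·⌉ = 2600
j=10: r + 9k = 2896.001 → ⌈·⌉ = 2897
j=11: r + 10k = 3192.278777… → ⌈·⌉ = 3193
j=12: r + 11k = 3488.556555… → ⌈·⌉ = 3489
j=13: r + 12k = 3784.834333… → ⌈·⌉ = 3785
j=14: r + 13k = 4081.112111… → ⌈·⌉ = 4082
j=15: r + 14k = 4377.389888… → ⌈·⌉ = 4378
j=16: r + 15k = 4673.667666… → ⌈·⌉ = 4674
j=17: r + 16k = 4969.945444… → ⌈·⌉ = 4970
j=18: r + 17k = 5266.223222… → ⌈·⌉ = 5267

230, 526, 823, 1119, 1415, 1711, 2008, 2304, 2600, 2897, 3193, 3489, 3785, 4082, 4378, 4674, 4970, 5267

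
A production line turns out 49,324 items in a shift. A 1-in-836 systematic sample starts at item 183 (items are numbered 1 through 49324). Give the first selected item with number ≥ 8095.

k = 836
Steps past start: ⌈(8095 − 183)/836⌉ = ⌈7912/836⌉ = 10
Selected item: 183 + 10×836 = 8543

8543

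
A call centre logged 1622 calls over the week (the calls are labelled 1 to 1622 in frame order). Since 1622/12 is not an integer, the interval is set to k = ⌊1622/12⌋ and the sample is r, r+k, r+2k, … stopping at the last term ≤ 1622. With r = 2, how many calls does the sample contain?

13

k = ⌊1622/12⌋ = 135
Achieved size = ⌊(1622 − 2)/135⌋ + 1 = ⌊1620/135⌋ + 1 = 12 + 1 = 13
(last selection: 2 + 12×135 = 1622 ≤ 1622; next would be 1757 > 1622)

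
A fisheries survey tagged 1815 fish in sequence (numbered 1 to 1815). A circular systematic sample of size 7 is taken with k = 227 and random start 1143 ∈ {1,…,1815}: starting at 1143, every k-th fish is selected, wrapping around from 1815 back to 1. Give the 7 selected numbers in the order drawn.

Selection 1: 1143
Selection 2: 1143 + 227 = 1370
Selection 3: 1370 + 227 = 1597
Selection 4: 1597 + 227 = 1824 → 1824 − 1815 = 9
Selection 5: 9 + 227 = 236
Selection 6: 236 + 227 = 463
Selection 7: 463 + 227 = 690

1143, 1370, 1597, 9, 236, 463, 690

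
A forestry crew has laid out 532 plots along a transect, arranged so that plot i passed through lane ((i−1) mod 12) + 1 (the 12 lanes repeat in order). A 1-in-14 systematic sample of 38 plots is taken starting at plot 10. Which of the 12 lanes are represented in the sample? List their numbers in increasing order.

2, 4, 6, 8, 10, 12

Consecutive selections differ by k = 14, so their lane numbers differ by 14 mod 12 = 2.
gcd(14, 12) = 2, so the sample visits 12/2 = 6 distinct residues mod 12.
Start 10 is lane 10; the lanes hit are 2, 4, 6, 8, 10, 12.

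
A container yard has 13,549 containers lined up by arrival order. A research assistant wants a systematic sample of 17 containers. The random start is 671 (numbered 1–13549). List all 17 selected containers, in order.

k = N/n = 13549/17 = 797
container 1: 671
container 2: 671 + 797 = 1468
container 3: 1468 + 797 = 2265
container 4: 2265 + 797 = 3062
container 5: 3062 + 797 = 3859
container 6: 3859 + 797 = 4656
container 7: 4656 + 797 = 5453
container 8: 5453 + 797 = 6250
container 9: 6250 + 797 = 7047
container 10: 7047 + 797 = 7844
container 11: 7844 + 797 = 8641
container 12: 8641 + 797 = 9438
container 13: 9438 + 797 = 10235
container 14: 10235 + 797 = 11032
container 15: 11032 + 797 = 11829
container 16: 11829 + 797 = 12626
container 17: 12626 + 797 = 13423

671, 1468, 2265, 3062, 3859, 4656, 5453, 6250, 7047, 7844, 8641, 9438, 10235, 11032, 11829, 12626, 13423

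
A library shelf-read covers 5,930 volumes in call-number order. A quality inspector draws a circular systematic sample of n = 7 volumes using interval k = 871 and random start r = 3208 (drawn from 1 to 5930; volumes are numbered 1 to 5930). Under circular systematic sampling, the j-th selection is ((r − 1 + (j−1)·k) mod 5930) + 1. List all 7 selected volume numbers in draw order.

3208, 4079, 4950, 5821, 762, 1633, 2504

Selection 1: 3208
Selection 2: 3208 + 871 = 4079
Selection 3: 4079 + 871 = 4950
Selection 4: 4950 + 871 = 5821
Selection 5: 5821 + 871 = 6692 → 6692 − 5930 = 762
Selection 6: 762 + 871 = 1633
Selection 7: 1633 + 871 = 2504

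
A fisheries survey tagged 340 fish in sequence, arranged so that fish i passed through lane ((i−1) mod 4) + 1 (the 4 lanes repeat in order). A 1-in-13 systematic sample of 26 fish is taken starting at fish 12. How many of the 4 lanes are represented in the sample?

4

Consecutive selections differ by k = 13, so their lane numbers differ by 13 mod 4 = 1.
gcd(13, 4) = 1, so the sample visits 4/1 = 4 distinct residues mod 4.
Start 12 is lane 4; the lanes hit are 1, 2, 3, 4.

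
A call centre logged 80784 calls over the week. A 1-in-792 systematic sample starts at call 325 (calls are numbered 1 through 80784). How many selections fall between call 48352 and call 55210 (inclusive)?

9

k = 792
First selection ≥ 48352: 325 + ⌈(48352−325)/792⌉·792 = 325 + 61×792 = 48637
Last selection ≤ 55210: 325 + ⌊(55210−325)/792⌋·792 = 325 + 69×792 = 54973
Count = 69 − 61 + 1 = 9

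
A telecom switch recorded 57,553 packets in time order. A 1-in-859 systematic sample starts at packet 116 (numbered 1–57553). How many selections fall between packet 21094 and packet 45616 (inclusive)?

k = 859
First selection ≥ 21094: 116 + ⌈(21094−116)/859⌉·859 = 116 + 25×859 = 21591
Last selection ≤ 45616: 116 + ⌊(45616−116)/859⌋·859 = 116 + 52×859 = 44784
Count = 52 − 25 + 1 = 28

28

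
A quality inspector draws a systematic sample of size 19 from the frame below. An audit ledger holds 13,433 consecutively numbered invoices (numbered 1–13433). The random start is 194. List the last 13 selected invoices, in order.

k = N/n = 13433/19 = 707
7th selection = 194 + 6×707 = 4436
8th: 4436 + 707 = 5143
9th: 5143 + 707 = 5850
10th: 5850 + 707 = 6557
11th: 6557 + 707 = 7264
12th: 7264 + 707 = 7971
13th: 7971 + 707 = 8678
14th: 8678 + 707 = 9385
15th: 9385 + 707 = 10092
16th: 10092 + 707 = 10799
17th: 10799 + 707 = 11506
18th: 11506 + 707 = 12213
19th: 12213 + 707 = 12920

4436, 5143, 5850, 6557, 7264, 7971, 8678, 9385, 10092, 10799, 11506, 12213, 12920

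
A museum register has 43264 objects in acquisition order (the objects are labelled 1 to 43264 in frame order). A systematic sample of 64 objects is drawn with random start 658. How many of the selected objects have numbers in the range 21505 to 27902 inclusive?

10

k = 43264/64 = 676
First selection ≥ 21505: 658 + ⌈(21505−658)/676⌉·676 = 658 + 31×676 = 21614
Last selection ≤ 27902: 658 + ⌊(27902−658)/676⌋·676 = 658 + 40×676 = 27698
Count = 40 − 31 + 1 = 10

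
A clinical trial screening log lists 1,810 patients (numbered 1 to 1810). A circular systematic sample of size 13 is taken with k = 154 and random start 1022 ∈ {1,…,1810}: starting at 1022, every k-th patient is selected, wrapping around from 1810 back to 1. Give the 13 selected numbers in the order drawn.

1022, 1176, 1330, 1484, 1638, 1792, 136, 290, 444, 598, 752, 906, 1060

Selection 1: 1022
Selection 2: 1022 + 154 = 1176
Selection 3: 1176 + 154 = 1330
Selection 4: 1330 + 154 = 1484
Selection 5: 1484 + 154 = 1638
Selection 6: 1638 + 154 = 1792
Selection 7: 1792 + 154 = 1946 → 1946 − 1810 = 136
Selection 8: 136 + 154 = 290
Selection 9: 290 + 154 = 444
Selection 10: 444 + 154 = 598
Selection 11: 598 + 154 = 752
Selection 12: 752 + 154 = 906
Selection 13: 906 + 154 = 1060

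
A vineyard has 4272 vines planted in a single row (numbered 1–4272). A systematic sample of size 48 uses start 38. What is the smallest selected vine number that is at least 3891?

k = 4272/48 = 89
Steps past start: ⌈(3891 − 38)/89⌉ = ⌈3853/89⌉ = 44
Selected vine: 38 + 44×89 = 3954

3954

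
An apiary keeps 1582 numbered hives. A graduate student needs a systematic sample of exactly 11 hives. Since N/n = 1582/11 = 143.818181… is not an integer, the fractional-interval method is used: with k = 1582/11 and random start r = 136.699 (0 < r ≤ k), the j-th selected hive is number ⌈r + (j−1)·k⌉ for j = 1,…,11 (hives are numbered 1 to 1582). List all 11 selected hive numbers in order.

j=1: r + 0k = 136.699 → ⌈·⌉ = 137
j=2: r + 1k = 280.517181… → ⌈·⌉ = 281
j=3: r + 2k = 424.335363… → ⌈·⌉ = 425
j=4: r + 3k = 568.153545… → ⌈·⌉ = 569
j=5: r + 4k = 711.971727… → ⌈·⌉ = 712
j=6: r + 5k = 855.789909… → ⌈·⌉ = 856
j=7: r + 6k = 999.608090… → ⌈·⌉ = 1000
j=8: r + 7k = 1143.426272… → ⌈·⌉ = 1144
j=9: r + 8k = 1287.244454… → ⌈·⌉ = 1288
j=10: r + 9k = 1431.062636… → ⌈·⌉ = 1432
j=11: r + 10k = 1574.880818… → ⌈·⌉ = 1575

137, 281, 425, 569, 712, 856, 1000, 1144, 1288, 1432, 1575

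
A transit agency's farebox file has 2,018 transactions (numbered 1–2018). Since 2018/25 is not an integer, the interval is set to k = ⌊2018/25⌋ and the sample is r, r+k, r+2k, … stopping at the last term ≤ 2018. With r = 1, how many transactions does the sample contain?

26

k = ⌊2018/25⌋ = 80
Achieved size = ⌊(2018 − 1)/80⌋ + 1 = ⌊2017/80⌋ + 1 = 25 + 1 = 26
(last selection: 1 + 25×80 = 2001 ≤ 2018; next would be 2081 > 2018)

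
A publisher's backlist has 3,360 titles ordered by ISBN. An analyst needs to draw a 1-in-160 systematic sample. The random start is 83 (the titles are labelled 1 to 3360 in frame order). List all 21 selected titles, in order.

83, 243, 403, 563, 723, 883, 1043, 1203, 1363, 1523, 1683, 1843, 2003, 2163, 2323, 2483, 2643, 2803, 2963, 3123, 3283

title 1: 83
title 2: 83 + 160 = 243
title 3: 243 + 160 = 403
title 4: 403 + 160 = 563
title 5: 563 + 160 = 723
title 6: 723 + 160 = 883
title 7: 883 + 160 = 1043
title 8: 1043 + 160 = 1203
title 9: 1203 + 160 = 1363
title 10: 1363 + 160 = 1523
title 11: 1523 + 160 = 1683
title 12: 1683 + 160 = 1843
title 13: 1843 + 160 = 2003
title 14: 2003 + 160 = 2163
title 15: 2163 + 160 = 2323
title 16: 2323 + 160 = 2483
title 17: 2483 + 160 = 2643
title 18: 2643 + 160 = 2803
title 19: 2803 + 160 = 2963
title 20: 2963 + 160 = 3123
title 21: 3123 + 160 = 3283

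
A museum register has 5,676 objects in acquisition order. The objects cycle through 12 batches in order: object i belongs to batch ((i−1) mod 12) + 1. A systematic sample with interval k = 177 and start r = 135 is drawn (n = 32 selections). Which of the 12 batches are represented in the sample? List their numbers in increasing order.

Consecutive selections differ by k = 177, so their batch numbers differ by 177 mod 12 = 9.
gcd(177, 12) = 3, so the sample visits 12/3 = 4 distinct residues mod 12.
Start 135 is batch 3; the batches hit are 3, 6, 9, 12.

3, 6, 9, 12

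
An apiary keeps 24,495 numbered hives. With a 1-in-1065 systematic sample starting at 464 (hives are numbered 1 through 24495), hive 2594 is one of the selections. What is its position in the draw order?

k = 1065
position = (2594 − 464)/1065 + 1 = 2130/1065 + 1 = 2 + 1 = 3

3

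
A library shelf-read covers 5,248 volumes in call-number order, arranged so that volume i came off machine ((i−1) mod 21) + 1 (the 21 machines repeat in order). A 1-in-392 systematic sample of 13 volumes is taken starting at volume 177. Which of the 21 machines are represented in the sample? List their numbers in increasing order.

Consecutive selections differ by k = 392, so their machine numbers differ by 392 mod 21 = 14.
gcd(392, 21) = 7, so the sample visits 21/7 = 3 distinct residues mod 21.
Start 177 is machine 9; the machines hit are 2, 9, 16.

2, 9, 16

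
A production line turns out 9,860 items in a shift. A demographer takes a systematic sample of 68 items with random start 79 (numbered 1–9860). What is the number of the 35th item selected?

5009

k = 9860/68 = 145
35th selection = r + (35−1)·k = 79 + 34×145 = 79 + 4930 = 5009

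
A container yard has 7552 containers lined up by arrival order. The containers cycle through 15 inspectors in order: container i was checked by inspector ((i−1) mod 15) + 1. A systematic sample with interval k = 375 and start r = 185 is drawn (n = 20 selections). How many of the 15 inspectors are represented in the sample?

1

Consecutive selections differ by k = 375, so their inspector numbers differ by 375 mod 15 = 0.
gcd(375, 15) = 15, so the sample visits 15/15 = 1 distinct residues mod 15.
Start 185 is inspector 5; the inspectors hit are 5.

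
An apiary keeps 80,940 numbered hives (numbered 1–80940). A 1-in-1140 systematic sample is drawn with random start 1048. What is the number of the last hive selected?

80848

k = 1140
71st selection = r + (71−1)·k = 1048 + 70×1140 = 1048 + 79800 = 80848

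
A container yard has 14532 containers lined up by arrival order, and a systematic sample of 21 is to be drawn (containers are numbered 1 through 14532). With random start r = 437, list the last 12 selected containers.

6665, 7357, 8049, 8741, 9433, 10125, 10817, 11509, 12201, 12893, 13585, 14277

k = N/n = 14532/21 = 692
10th selection = 437 + 9×692 = 6665
11th: 6665 + 692 = 7357
12th: 7357 + 692 = 8049
13th: 8049 + 692 = 8741
14th: 8741 + 692 = 9433
15th: 9433 + 692 = 10125
16th: 10125 + 692 = 10817
17th: 10817 + 692 = 11509
18th: 11509 + 692 = 12201
19th: 12201 + 692 = 12893
20th: 12893 + 692 = 13585
21st: 13585 + 692 = 14277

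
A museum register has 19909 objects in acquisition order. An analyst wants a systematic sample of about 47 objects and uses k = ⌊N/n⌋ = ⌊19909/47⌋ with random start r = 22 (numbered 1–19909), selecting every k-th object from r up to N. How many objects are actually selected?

k = ⌊19909/47⌋ = 423
Achieved size = ⌊(19909 − 22)/423⌋ + 1 = ⌊19887/423⌋ + 1 = 47 + 1 = 48
(last selection: 22 + 47×423 = 19903 ≤ 19909; next would be 20326 > 19909)

48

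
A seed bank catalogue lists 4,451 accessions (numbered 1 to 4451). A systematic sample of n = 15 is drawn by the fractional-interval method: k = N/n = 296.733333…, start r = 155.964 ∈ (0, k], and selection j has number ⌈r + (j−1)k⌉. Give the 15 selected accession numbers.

j=1: r + 0k = 155.964 → ⌈·⌉ = 156
j=2: r + 1k = 452.697333… → ⌈·⌉ = 453
j=3: r + 2k = 749.430666… → ⌈·⌉ = 750
j=4: r + 3k = 1046.164 → ⌈·⌉ = 1047
j=5: r + 4k = 1342.897333… → ⌈·⌉ = 1343
j=6: r + 5k = 1639.630666… → ⌈·⌉ = 1640
j=7: r + 6k = 1936.364 → ⌈·⌉ = 1937
j=8: r + 7k = 2233.097333… → ⌈·⌉ = 2234
j=9: r + 8k = 2529.830666… → ⌈·⌉ = 2530
j=10: r + 9k = 2826.564 → ⌈·⌉ = 2827
j=11: r + 10k = 3123.297333… → ⌈·⌉ = 3124
j=12: r + 11k = 3420.030666… → ⌈·⌉ = 3421
j=13: r + 12k = 3716.764 → ⌈·⌉ = 3717
j=14: r + 13k = 4013.497333… → ⌈·⌉ = 4014
j=15: r + 14k = 4310.230666… → ⌈·⌉ = 4311

156, 453, 750, 1047, 1343, 1640, 1937, 2234, 2530, 2827, 3124, 3421, 3717, 4014, 4311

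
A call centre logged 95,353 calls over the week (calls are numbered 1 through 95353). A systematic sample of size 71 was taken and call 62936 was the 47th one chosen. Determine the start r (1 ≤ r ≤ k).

1158

k = 95353/71 = 1343
r = 62936 − (47−1)×1343 = 62936 − 61778 = 1158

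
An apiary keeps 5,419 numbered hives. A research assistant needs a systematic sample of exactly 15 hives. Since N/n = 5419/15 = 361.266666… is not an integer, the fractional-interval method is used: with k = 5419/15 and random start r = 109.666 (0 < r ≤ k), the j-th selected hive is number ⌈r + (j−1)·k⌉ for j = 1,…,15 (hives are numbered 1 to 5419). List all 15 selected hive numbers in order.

j=1: r + 0k = 109.666 → ⌈·⌉ = 110
j=2: r + 1k = 470.932666… → ⌈·⌉ = 471
j=3: r + 2k = 832.199333… → ⌈·⌉ = 833
j=4: r + 3k = 1193.466 → ⌈·⌉ = 1194
j=5: r + 4k = 1554.732666… → ⌈·⌉ = 1555
j=6: r + 5k = 1915.999333… → ⌈·⌉ = 1916
j=7: r + 6k = 2277.266 → ⌈·⌉ = 2278
j=8: r + 7k = 2638.532666… → ⌈·⌉ = 2639
j=9: r + 8k = 2999.799333… → ⌈·⌉ = 3000
j=10: r + 9k = 3361.066 → ⌈·⌉ = 3362
j=11: r + 10k = 3722.332666… → ⌈·⌉ = 3723
j=12: r + 11k = 4083.599333… → ⌈·⌉ = 4084
j=13: r + 12k = 4444.866 → ⌈·⌉ = 4445
j=14: r + 13k = 4806.132666… → ⌈·⌉ = 4807
j=15: r + 14k = 5167.399333… → ⌈·⌉ = 5168

110, 471, 833, 1194, 1555, 1916, 2278, 2639, 3000, 3362, 3723, 4084, 4445, 4807, 5168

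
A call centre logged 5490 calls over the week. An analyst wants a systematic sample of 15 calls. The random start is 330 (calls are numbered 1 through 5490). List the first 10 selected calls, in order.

k = N/n = 5490/15 = 366
call 1: 330
call 2: 330 + 366 = 696
call 3: 696 + 366 = 1062
call 4: 1062 + 366 = 1428
call 5: 1428 + 366 = 1794
call 6: 1794 + 366 = 2160
call 7: 2160 + 366 = 2526
call 8: 2526 + 366 = 2892
call 9: 2892 + 366 = 3258
call 10: 3258 + 366 = 3624

330, 696, 1062, 1428, 1794, 2160, 2526, 2892, 3258, 3624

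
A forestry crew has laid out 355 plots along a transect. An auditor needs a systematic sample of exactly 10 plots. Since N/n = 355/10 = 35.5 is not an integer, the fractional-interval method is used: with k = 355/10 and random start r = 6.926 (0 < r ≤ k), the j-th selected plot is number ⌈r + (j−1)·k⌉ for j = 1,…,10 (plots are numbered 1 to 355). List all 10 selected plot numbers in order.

j=1: r + 0k = 6.926 → ⌈·⌉ = 7
j=2: r + 1k = 42.426 → ⌈·⌉ = 43
j=3: r + 2k = 77.926 → ⌈·⌉ = 78
j=4: r + 3k = 113.426 → ⌈·⌉ = 114
j=5: r + 4k = 148.926 → ⌈·⌉ = 149
j=6: r + 5k = 184.426 → ⌈·⌉ = 185
j=7: r + 6k = 219.926 → ⌈·⌉ = 220
j=8: r + 7k = 255.426 → ⌈·⌉ = 256
j=9: r + 8k = 290.926 → ⌈·⌉ = 291
j=10: r + 9k = 326.426 → ⌈·⌉ = 327

7, 43, 78, 114, 149, 185, 220, 256, 291, 327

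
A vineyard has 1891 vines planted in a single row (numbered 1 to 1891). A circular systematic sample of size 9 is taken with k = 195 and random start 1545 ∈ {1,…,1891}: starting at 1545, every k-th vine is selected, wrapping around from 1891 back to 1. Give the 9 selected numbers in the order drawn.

1545, 1740, 44, 239, 434, 629, 824, 1019, 1214

Selection 1: 1545
Selection 2: 1545 + 195 = 1740
Selection 3: 1740 + 195 = 1935 → 1935 − 1891 = 44
Selection 4: 44 + 195 = 239
Selection 5: 239 + 195 = 434
Selection 6: 434 + 195 = 629
Selection 7: 629 + 195 = 824
Selection 8: 824 + 195 = 1019
Selection 9: 1019 + 195 = 1214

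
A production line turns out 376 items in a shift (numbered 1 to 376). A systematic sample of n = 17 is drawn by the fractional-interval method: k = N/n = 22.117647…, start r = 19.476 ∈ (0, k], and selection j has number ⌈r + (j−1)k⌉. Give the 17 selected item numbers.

j=1: r + 0k = 19.476 → ⌈·⌉ = 20
j=2: r + 1k = 41.593647… → ⌈·⌉ = 42
j=3: r + 2k = 63.711294… → ⌈·⌉ = 64
j=4: r + 3k = 85.828941… → ⌈·⌉ = 86
j=5: r + 4k = 107.946588… → ⌈·⌉ = 108
j=6: r + 5k = 130.064235… → ⌈·⌉ = 131
j=7: r + 6k = 152.181882… → ⌈·⌉ = 153
j=8: r + 7k = 174.299529… → ⌈·⌉ = 175
j=9: r + 8k = 196.417176… → ⌈·⌉ = 197
j=10: r + 9k = 218.534823… → ⌈·⌉ = 219
j=11: r + 10k = 240.652470… → ⌈·⌉ = 241
j=12: r + 11k = 262.770117… → ⌈·⌉ = 263
j=13: r + 12k = 284.887764… → ⌈·⌉ = 285
j=14: r + 13k = 307.005411… → ⌈·⌉ = 308
j=15: r + 14k = 329.123058… → ⌈·⌉ = 330
j=16: r + 15k = 351.240705… → ⌈·⌉ = 352
j=17: r + 16k = 373.358352… → ⌈·⌉ = 374

20, 42, 64, 86, 108, 131, 153, 175, 197, 219, 241, 263, 285, 308, 330, 352, 374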